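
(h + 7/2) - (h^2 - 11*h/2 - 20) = -h^2 + 13*h/2 + 47/2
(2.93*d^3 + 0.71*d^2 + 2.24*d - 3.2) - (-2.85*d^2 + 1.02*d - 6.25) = 2.93*d^3 + 3.56*d^2 + 1.22*d + 3.05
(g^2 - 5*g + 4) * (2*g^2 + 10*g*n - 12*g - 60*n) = 2*g^4 + 10*g^3*n - 22*g^3 - 110*g^2*n + 68*g^2 + 340*g*n - 48*g - 240*n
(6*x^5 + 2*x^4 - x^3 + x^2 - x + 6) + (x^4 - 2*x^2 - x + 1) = 6*x^5 + 3*x^4 - x^3 - x^2 - 2*x + 7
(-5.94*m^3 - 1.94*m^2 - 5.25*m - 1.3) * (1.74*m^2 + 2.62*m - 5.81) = -10.3356*m^5 - 18.9384*m^4 + 20.2936*m^3 - 4.7456*m^2 + 27.0965*m + 7.553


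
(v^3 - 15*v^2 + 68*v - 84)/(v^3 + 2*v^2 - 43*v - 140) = (v^2 - 8*v + 12)/(v^2 + 9*v + 20)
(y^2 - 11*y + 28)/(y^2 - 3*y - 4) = (y - 7)/(y + 1)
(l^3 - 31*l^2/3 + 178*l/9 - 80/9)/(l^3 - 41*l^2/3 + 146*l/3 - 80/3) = (l - 5/3)/(l - 5)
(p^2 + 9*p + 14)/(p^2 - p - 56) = (p + 2)/(p - 8)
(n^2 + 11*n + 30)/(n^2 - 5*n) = (n^2 + 11*n + 30)/(n*(n - 5))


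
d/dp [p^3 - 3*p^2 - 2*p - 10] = 3*p^2 - 6*p - 2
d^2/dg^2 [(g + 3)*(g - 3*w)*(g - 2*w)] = 6*g - 10*w + 6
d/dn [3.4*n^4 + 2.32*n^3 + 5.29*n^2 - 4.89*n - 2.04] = 13.6*n^3 + 6.96*n^2 + 10.58*n - 4.89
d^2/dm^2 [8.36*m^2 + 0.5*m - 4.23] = 16.7200000000000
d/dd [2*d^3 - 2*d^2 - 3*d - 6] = 6*d^2 - 4*d - 3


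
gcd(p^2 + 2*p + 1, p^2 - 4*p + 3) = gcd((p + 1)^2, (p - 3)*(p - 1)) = 1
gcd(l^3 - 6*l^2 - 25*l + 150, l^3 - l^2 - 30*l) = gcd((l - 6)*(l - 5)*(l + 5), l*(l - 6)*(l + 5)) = l^2 - l - 30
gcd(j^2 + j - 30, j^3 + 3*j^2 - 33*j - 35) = j - 5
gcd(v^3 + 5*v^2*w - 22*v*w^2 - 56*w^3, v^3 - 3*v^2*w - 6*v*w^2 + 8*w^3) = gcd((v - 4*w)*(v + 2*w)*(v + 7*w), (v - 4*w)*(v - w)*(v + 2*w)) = v^2 - 2*v*w - 8*w^2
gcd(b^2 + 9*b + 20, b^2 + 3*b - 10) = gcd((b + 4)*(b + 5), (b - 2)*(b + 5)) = b + 5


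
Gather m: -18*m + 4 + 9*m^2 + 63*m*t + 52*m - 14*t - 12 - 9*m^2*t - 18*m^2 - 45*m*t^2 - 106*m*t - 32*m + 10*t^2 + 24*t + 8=m^2*(-9*t - 9) + m*(-45*t^2 - 43*t + 2) + 10*t^2 + 10*t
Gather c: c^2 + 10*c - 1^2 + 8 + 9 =c^2 + 10*c + 16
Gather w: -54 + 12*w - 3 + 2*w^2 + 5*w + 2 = 2*w^2 + 17*w - 55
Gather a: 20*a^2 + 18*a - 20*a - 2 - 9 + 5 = 20*a^2 - 2*a - 6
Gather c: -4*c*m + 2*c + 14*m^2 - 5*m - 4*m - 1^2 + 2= c*(2 - 4*m) + 14*m^2 - 9*m + 1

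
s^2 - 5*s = s*(s - 5)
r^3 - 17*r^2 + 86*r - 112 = (r - 8)*(r - 7)*(r - 2)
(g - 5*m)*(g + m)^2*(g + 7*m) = g^4 + 4*g^3*m - 30*g^2*m^2 - 68*g*m^3 - 35*m^4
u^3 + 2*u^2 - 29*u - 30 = (u - 5)*(u + 1)*(u + 6)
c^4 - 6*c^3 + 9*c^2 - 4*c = c*(c - 4)*(c - 1)^2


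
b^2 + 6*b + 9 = (b + 3)^2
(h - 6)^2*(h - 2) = h^3 - 14*h^2 + 60*h - 72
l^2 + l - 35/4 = (l - 5/2)*(l + 7/2)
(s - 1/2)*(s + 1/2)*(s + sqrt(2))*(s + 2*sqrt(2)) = s^4 + 3*sqrt(2)*s^3 + 15*s^2/4 - 3*sqrt(2)*s/4 - 1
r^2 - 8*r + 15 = (r - 5)*(r - 3)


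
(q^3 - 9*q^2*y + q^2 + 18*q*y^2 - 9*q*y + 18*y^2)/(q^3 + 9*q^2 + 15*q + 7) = (q^2 - 9*q*y + 18*y^2)/(q^2 + 8*q + 7)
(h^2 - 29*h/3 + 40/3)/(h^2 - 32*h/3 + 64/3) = (3*h - 5)/(3*h - 8)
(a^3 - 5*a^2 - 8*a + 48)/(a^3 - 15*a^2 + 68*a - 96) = (a^2 - a - 12)/(a^2 - 11*a + 24)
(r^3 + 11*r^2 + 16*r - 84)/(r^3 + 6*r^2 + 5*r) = (r^3 + 11*r^2 + 16*r - 84)/(r*(r^2 + 6*r + 5))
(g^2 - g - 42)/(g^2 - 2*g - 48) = (g - 7)/(g - 8)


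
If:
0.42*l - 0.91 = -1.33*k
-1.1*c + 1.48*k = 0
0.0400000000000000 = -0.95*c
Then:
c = -0.04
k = -0.03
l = 2.27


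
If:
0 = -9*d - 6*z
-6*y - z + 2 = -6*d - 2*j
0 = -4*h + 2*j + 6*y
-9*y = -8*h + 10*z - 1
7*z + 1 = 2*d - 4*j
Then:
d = -6/275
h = 31/220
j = -7/22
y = 1/5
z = 9/275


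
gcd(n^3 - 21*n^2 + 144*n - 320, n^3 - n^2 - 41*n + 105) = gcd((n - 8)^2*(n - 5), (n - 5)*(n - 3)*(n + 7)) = n - 5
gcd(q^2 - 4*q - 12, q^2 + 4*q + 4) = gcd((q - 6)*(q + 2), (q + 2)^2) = q + 2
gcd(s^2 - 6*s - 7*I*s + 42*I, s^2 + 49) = s - 7*I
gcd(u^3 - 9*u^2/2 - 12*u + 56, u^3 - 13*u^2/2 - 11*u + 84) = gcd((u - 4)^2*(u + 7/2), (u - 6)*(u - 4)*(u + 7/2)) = u^2 - u/2 - 14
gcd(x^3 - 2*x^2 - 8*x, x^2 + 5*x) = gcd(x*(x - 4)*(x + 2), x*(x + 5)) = x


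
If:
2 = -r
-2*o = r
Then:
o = 1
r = -2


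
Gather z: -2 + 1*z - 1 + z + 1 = 2*z - 2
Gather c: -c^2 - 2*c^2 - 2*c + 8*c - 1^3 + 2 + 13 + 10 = -3*c^2 + 6*c + 24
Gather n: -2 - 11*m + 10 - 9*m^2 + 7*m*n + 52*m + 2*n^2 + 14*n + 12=-9*m^2 + 41*m + 2*n^2 + n*(7*m + 14) + 20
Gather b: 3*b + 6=3*b + 6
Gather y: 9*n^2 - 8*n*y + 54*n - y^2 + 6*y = 9*n^2 + 54*n - y^2 + y*(6 - 8*n)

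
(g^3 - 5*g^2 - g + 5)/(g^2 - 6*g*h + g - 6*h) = (g^2 - 6*g + 5)/(g - 6*h)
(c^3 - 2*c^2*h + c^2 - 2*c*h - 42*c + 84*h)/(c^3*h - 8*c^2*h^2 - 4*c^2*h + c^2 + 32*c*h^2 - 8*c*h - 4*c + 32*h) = (c^3 - 2*c^2*h + c^2 - 2*c*h - 42*c + 84*h)/(c^3*h - 8*c^2*h^2 - 4*c^2*h + c^2 + 32*c*h^2 - 8*c*h - 4*c + 32*h)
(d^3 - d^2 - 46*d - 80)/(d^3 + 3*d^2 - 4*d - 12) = (d^2 - 3*d - 40)/(d^2 + d - 6)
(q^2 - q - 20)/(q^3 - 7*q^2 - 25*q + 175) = (q + 4)/(q^2 - 2*q - 35)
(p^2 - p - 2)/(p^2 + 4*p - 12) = (p + 1)/(p + 6)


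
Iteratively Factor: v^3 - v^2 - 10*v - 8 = (v - 4)*(v^2 + 3*v + 2) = (v - 4)*(v + 1)*(v + 2)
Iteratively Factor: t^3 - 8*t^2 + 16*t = (t - 4)*(t^2 - 4*t) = t*(t - 4)*(t - 4)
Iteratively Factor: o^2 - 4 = (o - 2)*(o + 2)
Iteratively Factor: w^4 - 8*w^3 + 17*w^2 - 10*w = (w - 1)*(w^3 - 7*w^2 + 10*w) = (w - 2)*(w - 1)*(w^2 - 5*w) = (w - 5)*(w - 2)*(w - 1)*(w)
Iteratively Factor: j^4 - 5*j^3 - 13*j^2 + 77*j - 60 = (j - 5)*(j^3 - 13*j + 12) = (j - 5)*(j + 4)*(j^2 - 4*j + 3) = (j - 5)*(j - 1)*(j + 4)*(j - 3)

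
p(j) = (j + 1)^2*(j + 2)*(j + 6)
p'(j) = (j + 1)^2*(j + 2) + (j + 1)^2*(j + 6) + (j + 2)*(j + 6)*(2*j + 2)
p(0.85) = 66.82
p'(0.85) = 105.43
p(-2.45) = -3.36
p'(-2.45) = 11.15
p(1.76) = 222.26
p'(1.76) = 248.82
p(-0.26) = 5.47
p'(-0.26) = 18.88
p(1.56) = 176.38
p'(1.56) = 210.67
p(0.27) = 22.96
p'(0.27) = 49.93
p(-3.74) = -29.52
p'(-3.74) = 25.45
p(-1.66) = 0.64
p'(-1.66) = 0.09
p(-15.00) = 22932.00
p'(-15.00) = -7588.00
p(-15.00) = 22932.00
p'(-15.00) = -7588.00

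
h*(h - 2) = h^2 - 2*h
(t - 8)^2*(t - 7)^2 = t^4 - 30*t^3 + 337*t^2 - 1680*t + 3136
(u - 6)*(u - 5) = u^2 - 11*u + 30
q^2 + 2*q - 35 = (q - 5)*(q + 7)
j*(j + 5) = j^2 + 5*j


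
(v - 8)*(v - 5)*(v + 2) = v^3 - 11*v^2 + 14*v + 80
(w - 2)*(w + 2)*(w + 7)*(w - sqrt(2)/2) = w^4 - sqrt(2)*w^3/2 + 7*w^3 - 7*sqrt(2)*w^2/2 - 4*w^2 - 28*w + 2*sqrt(2)*w + 14*sqrt(2)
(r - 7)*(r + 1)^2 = r^3 - 5*r^2 - 13*r - 7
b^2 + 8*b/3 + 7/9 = (b + 1/3)*(b + 7/3)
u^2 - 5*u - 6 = (u - 6)*(u + 1)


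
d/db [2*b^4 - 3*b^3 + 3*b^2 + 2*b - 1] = 8*b^3 - 9*b^2 + 6*b + 2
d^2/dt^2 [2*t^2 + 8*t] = 4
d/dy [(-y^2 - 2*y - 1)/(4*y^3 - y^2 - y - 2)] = (2*(y + 1)*(-4*y^3 + y^2 + y + 2) - (-12*y^2 + 2*y + 1)*(y^2 + 2*y + 1))/(-4*y^3 + y^2 + y + 2)^2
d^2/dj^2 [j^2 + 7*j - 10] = 2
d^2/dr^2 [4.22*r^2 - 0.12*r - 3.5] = 8.44000000000000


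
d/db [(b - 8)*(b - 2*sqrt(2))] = 2*b - 8 - 2*sqrt(2)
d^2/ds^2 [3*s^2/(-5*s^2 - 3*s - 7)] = 6*(15*s^3 + 105*s^2 - 49)/(125*s^6 + 225*s^5 + 660*s^4 + 657*s^3 + 924*s^2 + 441*s + 343)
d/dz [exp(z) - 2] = exp(z)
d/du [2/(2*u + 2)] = -1/(u + 1)^2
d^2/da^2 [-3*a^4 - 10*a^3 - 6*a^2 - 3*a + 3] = -36*a^2 - 60*a - 12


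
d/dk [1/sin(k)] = -cos(k)/sin(k)^2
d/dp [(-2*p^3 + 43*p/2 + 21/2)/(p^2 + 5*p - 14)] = (-4*p^4 - 40*p^3 + 125*p^2 - 42*p - 707)/(2*(p^4 + 10*p^3 - 3*p^2 - 140*p + 196))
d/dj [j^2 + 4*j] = 2*j + 4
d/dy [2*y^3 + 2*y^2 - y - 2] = 6*y^2 + 4*y - 1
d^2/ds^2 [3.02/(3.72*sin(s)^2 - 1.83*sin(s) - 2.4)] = (167.167872*sin(s)^4 - 61.676856*sin(s)^3 - 132.78789*sin(s)^2 + 110.089872*sin(s) - 74.152476)/(-3.72*sin(s)^2 + 1.83*sin(s) + 2.4)^3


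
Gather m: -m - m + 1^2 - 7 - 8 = -2*m - 14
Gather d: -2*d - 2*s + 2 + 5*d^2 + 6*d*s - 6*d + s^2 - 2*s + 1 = 5*d^2 + d*(6*s - 8) + s^2 - 4*s + 3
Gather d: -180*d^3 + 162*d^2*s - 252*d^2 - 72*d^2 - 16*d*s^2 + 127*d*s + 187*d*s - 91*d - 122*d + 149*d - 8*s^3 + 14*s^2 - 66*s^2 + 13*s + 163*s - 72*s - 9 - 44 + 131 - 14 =-180*d^3 + d^2*(162*s - 324) + d*(-16*s^2 + 314*s - 64) - 8*s^3 - 52*s^2 + 104*s + 64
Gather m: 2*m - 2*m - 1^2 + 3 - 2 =0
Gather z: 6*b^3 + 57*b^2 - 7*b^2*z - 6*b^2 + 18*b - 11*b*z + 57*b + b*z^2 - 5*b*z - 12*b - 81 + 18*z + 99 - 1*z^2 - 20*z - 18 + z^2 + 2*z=6*b^3 + 51*b^2 + b*z^2 + 63*b + z*(-7*b^2 - 16*b)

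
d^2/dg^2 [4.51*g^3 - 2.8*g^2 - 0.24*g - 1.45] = 27.06*g - 5.6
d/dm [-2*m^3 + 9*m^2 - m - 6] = -6*m^2 + 18*m - 1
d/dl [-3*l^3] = -9*l^2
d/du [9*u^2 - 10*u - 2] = 18*u - 10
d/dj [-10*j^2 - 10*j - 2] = -20*j - 10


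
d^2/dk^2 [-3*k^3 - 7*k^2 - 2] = -18*k - 14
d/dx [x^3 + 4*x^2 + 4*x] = 3*x^2 + 8*x + 4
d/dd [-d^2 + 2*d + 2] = 2 - 2*d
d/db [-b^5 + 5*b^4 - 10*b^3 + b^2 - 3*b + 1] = -5*b^4 + 20*b^3 - 30*b^2 + 2*b - 3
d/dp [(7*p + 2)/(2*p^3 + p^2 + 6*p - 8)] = (14*p^3 + 7*p^2 + 42*p - 2*(7*p + 2)*(3*p^2 + p + 3) - 56)/(2*p^3 + p^2 + 6*p - 8)^2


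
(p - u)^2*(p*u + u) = p^3*u - 2*p^2*u^2 + p^2*u + p*u^3 - 2*p*u^2 + u^3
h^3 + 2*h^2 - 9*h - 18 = (h - 3)*(h + 2)*(h + 3)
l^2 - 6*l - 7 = (l - 7)*(l + 1)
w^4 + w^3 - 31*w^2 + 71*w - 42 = (w - 3)*(w - 2)*(w - 1)*(w + 7)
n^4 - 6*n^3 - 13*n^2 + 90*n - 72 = (n - 6)*(n - 3)*(n - 1)*(n + 4)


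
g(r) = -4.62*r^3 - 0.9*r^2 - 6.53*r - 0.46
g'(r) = -13.86*r^2 - 1.8*r - 6.53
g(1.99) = -53.43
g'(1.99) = -65.00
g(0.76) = -7.97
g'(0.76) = -15.90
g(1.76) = -39.93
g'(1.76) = -52.63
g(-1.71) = 31.18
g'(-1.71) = -43.98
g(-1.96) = 43.67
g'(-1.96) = -56.25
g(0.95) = -11.44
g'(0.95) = -20.75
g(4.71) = -533.91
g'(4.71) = -322.48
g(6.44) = -1313.80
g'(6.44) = -592.95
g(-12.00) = 7931.66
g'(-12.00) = -1980.77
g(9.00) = -3500.11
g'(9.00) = -1145.39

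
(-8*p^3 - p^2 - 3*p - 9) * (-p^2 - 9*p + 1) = 8*p^5 + 73*p^4 + 4*p^3 + 35*p^2 + 78*p - 9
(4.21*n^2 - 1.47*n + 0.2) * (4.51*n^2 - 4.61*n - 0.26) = 18.9871*n^4 - 26.0378*n^3 + 6.5841*n^2 - 0.5398*n - 0.052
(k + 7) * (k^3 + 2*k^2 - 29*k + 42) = k^4 + 9*k^3 - 15*k^2 - 161*k + 294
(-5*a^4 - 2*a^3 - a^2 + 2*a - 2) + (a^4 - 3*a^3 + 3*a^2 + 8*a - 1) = -4*a^4 - 5*a^3 + 2*a^2 + 10*a - 3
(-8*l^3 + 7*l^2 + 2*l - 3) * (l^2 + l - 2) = -8*l^5 - l^4 + 25*l^3 - 15*l^2 - 7*l + 6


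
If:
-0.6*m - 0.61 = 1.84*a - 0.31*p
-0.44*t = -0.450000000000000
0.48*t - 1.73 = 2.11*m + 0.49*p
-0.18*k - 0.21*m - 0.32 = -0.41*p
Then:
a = 0.244204615701628*p - 0.140028192495738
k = 2.54870984728805*p - 1.09265642204031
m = -0.232227488151659*p - 0.587246876346402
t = 1.02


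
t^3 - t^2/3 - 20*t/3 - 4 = (t - 3)*(t + 2/3)*(t + 2)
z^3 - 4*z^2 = z^2*(z - 4)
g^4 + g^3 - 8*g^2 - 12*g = g*(g - 3)*(g + 2)^2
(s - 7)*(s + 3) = s^2 - 4*s - 21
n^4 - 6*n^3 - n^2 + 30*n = n*(n - 5)*(n - 3)*(n + 2)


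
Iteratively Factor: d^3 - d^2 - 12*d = (d + 3)*(d^2 - 4*d) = d*(d + 3)*(d - 4)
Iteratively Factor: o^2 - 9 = (o + 3)*(o - 3)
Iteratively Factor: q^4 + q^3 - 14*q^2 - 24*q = (q - 4)*(q^3 + 5*q^2 + 6*q) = (q - 4)*(q + 2)*(q^2 + 3*q) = q*(q - 4)*(q + 2)*(q + 3)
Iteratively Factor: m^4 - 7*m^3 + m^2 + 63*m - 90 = (m - 3)*(m^3 - 4*m^2 - 11*m + 30) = (m - 3)*(m + 3)*(m^2 - 7*m + 10) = (m - 3)*(m - 2)*(m + 3)*(m - 5)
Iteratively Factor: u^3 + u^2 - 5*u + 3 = (u - 1)*(u^2 + 2*u - 3) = (u - 1)*(u + 3)*(u - 1)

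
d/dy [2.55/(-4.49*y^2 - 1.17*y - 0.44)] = (22.899*y + 2.9835)/(4.49*y^2 + 1.17*y + 0.44)^2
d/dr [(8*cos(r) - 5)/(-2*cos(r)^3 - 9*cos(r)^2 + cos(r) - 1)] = 4*(66*cos(r) - 21*cos(2*r) - 8*cos(3*r) - 18)*sin(r)/(cos(r) + 9*cos(2*r) + cos(3*r) + 11)^2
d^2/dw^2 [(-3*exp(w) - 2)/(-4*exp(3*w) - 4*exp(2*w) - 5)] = (192*exp(6*w) + 432*exp(5*w) + 400*exp(4*w) - 652*exp(3*w) - 720*exp(2*w) - 160*exp(w) + 75)*exp(w)/(64*exp(9*w) + 192*exp(8*w) + 192*exp(7*w) + 304*exp(6*w) + 480*exp(5*w) + 240*exp(4*w) + 300*exp(3*w) + 300*exp(2*w) + 125)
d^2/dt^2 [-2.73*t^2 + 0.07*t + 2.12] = -5.46000000000000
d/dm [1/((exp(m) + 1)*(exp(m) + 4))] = (-2*exp(m) - 5)*exp(m)/(exp(4*m) + 10*exp(3*m) + 33*exp(2*m) + 40*exp(m) + 16)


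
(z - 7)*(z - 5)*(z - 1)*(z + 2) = z^4 - 11*z^3 + 21*z^2 + 59*z - 70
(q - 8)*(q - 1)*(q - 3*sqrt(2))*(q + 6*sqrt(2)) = q^4 - 9*q^3 + 3*sqrt(2)*q^3 - 27*sqrt(2)*q^2 - 28*q^2 + 24*sqrt(2)*q + 324*q - 288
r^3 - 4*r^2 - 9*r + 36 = (r - 4)*(r - 3)*(r + 3)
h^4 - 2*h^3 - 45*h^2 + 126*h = h*(h - 6)*(h - 3)*(h + 7)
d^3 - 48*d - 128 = (d - 8)*(d + 4)^2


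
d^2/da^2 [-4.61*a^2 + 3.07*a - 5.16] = -9.22000000000000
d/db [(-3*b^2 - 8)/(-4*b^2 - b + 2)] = (3*b^2 - 76*b - 8)/(16*b^4 + 8*b^3 - 15*b^2 - 4*b + 4)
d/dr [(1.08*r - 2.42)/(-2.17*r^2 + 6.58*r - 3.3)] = (2.3436*r^2 - 10.5028*r + 12.3596)/(4.7089*r^4 - 28.5572*r^3 + 57.6184*r^2 - 43.428*r + 10.89)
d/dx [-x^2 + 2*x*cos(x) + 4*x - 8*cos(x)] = -2*x*sin(x) - 2*x + 8*sin(x) + 2*cos(x) + 4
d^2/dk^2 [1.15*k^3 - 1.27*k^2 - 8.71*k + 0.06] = 6.9*k - 2.54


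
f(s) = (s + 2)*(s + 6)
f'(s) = 2*s + 8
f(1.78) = 29.41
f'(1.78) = 11.56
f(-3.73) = -3.93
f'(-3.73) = 0.54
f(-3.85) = -3.98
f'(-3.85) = 0.30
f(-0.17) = 10.67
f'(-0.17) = 7.66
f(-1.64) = 1.57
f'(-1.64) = 4.72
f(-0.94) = 5.36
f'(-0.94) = 6.12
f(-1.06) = 4.64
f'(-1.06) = 5.88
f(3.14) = 46.98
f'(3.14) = 14.28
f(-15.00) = 117.00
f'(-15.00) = -22.00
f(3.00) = 45.00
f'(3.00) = 14.00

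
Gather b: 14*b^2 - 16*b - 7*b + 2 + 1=14*b^2 - 23*b + 3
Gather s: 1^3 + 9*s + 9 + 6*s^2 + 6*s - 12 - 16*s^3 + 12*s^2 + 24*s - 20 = -16*s^3 + 18*s^2 + 39*s - 22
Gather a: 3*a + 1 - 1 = 3*a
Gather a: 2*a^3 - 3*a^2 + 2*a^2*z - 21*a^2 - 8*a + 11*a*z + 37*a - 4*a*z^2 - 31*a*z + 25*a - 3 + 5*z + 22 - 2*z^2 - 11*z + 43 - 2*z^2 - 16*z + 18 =2*a^3 + a^2*(2*z - 24) + a*(-4*z^2 - 20*z + 54) - 4*z^2 - 22*z + 80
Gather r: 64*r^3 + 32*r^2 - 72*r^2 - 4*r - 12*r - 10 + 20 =64*r^3 - 40*r^2 - 16*r + 10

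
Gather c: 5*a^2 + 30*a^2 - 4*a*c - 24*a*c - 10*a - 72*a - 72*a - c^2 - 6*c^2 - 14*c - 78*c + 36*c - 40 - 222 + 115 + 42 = 35*a^2 - 154*a - 7*c^2 + c*(-28*a - 56) - 105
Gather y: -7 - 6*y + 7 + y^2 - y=y^2 - 7*y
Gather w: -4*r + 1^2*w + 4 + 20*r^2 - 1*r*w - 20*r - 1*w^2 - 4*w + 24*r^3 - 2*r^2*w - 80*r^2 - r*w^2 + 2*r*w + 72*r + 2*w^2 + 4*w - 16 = 24*r^3 - 60*r^2 + 48*r + w^2*(1 - r) + w*(-2*r^2 + r + 1) - 12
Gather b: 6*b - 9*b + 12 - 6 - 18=-3*b - 12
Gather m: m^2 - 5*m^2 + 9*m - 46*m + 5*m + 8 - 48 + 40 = -4*m^2 - 32*m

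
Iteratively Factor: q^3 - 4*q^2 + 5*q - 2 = (q - 2)*(q^2 - 2*q + 1) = (q - 2)*(q - 1)*(q - 1)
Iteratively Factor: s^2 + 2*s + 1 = (s + 1)*(s + 1)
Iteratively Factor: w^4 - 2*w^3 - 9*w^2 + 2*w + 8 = (w - 4)*(w^3 + 2*w^2 - w - 2) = (w - 4)*(w - 1)*(w^2 + 3*w + 2) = (w - 4)*(w - 1)*(w + 1)*(w + 2)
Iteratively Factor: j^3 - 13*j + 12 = (j - 1)*(j^2 + j - 12) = (j - 3)*(j - 1)*(j + 4)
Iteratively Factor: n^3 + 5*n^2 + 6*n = (n)*(n^2 + 5*n + 6) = n*(n + 3)*(n + 2)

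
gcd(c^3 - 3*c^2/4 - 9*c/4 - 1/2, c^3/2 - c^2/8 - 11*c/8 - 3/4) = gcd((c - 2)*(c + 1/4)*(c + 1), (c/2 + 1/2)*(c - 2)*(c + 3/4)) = c^2 - c - 2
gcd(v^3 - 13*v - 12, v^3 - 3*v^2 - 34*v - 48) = v + 3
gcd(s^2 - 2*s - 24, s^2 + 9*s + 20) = s + 4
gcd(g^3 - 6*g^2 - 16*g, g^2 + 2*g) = g^2 + 2*g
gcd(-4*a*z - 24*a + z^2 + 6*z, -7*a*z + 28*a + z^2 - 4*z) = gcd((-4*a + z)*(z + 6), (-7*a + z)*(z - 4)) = 1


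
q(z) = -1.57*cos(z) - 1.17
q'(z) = 1.57*sin(z)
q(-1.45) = -1.36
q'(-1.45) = -1.56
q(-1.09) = -1.90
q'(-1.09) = -1.39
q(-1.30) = -1.59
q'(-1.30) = -1.51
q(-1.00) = -2.02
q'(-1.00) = -1.32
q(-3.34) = 0.37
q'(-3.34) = 0.31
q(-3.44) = 0.33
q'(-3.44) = 0.46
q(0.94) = -2.10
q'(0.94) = 1.27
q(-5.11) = -1.78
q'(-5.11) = 1.45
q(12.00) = -2.49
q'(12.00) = -0.84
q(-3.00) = 0.38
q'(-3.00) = -0.22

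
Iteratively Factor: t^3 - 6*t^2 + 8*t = (t - 4)*(t^2 - 2*t) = (t - 4)*(t - 2)*(t)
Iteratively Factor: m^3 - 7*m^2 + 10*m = (m)*(m^2 - 7*m + 10) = m*(m - 2)*(m - 5)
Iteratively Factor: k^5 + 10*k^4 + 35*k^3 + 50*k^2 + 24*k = (k)*(k^4 + 10*k^3 + 35*k^2 + 50*k + 24) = k*(k + 1)*(k^3 + 9*k^2 + 26*k + 24) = k*(k + 1)*(k + 2)*(k^2 + 7*k + 12) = k*(k + 1)*(k + 2)*(k + 4)*(k + 3)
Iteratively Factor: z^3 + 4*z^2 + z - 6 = (z + 3)*(z^2 + z - 2) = (z + 2)*(z + 3)*(z - 1)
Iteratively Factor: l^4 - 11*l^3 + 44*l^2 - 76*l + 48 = (l - 2)*(l^3 - 9*l^2 + 26*l - 24) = (l - 2)^2*(l^2 - 7*l + 12) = (l - 4)*(l - 2)^2*(l - 3)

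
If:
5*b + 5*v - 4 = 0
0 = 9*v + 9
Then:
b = 9/5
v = -1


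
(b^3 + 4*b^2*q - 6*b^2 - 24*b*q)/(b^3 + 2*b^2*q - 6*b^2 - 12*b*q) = (b + 4*q)/(b + 2*q)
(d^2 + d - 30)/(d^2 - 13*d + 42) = (d^2 + d - 30)/(d^2 - 13*d + 42)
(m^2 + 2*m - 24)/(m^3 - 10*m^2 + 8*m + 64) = (m + 6)/(m^2 - 6*m - 16)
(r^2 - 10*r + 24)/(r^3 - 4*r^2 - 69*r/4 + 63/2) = 4*(r - 4)/(4*r^2 + 8*r - 21)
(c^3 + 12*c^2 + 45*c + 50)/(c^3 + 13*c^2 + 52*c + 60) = (c + 5)/(c + 6)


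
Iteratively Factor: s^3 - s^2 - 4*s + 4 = (s + 2)*(s^2 - 3*s + 2) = (s - 1)*(s + 2)*(s - 2)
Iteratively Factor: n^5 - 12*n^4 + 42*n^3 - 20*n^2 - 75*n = (n + 1)*(n^4 - 13*n^3 + 55*n^2 - 75*n) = n*(n + 1)*(n^3 - 13*n^2 + 55*n - 75) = n*(n - 5)*(n + 1)*(n^2 - 8*n + 15) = n*(n - 5)*(n - 3)*(n + 1)*(n - 5)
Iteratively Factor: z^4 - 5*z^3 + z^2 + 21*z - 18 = (z - 3)*(z^3 - 2*z^2 - 5*z + 6) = (z - 3)*(z - 1)*(z^2 - z - 6) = (z - 3)*(z - 1)*(z + 2)*(z - 3)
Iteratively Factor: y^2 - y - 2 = (y + 1)*(y - 2)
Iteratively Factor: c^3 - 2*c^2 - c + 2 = (c - 2)*(c^2 - 1) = (c - 2)*(c - 1)*(c + 1)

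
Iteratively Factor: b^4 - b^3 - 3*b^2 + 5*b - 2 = (b + 2)*(b^3 - 3*b^2 + 3*b - 1) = (b - 1)*(b + 2)*(b^2 - 2*b + 1) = (b - 1)^2*(b + 2)*(b - 1)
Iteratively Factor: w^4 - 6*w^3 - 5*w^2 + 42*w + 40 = (w - 5)*(w^3 - w^2 - 10*w - 8) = (w - 5)*(w + 2)*(w^2 - 3*w - 4) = (w - 5)*(w - 4)*(w + 2)*(w + 1)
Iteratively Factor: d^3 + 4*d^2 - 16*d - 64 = (d + 4)*(d^2 - 16) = (d - 4)*(d + 4)*(d + 4)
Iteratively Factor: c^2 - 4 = (c - 2)*(c + 2)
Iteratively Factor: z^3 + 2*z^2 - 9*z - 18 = (z + 2)*(z^2 - 9) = (z - 3)*(z + 2)*(z + 3)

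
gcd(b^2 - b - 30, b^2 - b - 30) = b^2 - b - 30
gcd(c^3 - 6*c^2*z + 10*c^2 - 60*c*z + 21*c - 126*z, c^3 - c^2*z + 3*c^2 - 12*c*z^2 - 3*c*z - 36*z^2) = c + 3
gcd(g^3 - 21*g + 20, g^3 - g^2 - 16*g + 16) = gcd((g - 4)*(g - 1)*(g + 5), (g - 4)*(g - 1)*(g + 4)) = g^2 - 5*g + 4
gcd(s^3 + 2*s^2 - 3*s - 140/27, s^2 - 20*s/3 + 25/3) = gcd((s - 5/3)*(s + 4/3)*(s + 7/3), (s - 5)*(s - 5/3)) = s - 5/3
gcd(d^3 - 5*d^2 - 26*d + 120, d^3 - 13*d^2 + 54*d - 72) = d^2 - 10*d + 24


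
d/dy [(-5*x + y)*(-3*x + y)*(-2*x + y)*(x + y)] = x^3 + 42*x^2*y - 27*x*y^2 + 4*y^3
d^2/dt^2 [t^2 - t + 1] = 2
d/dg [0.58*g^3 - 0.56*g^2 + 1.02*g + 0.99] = 1.74*g^2 - 1.12*g + 1.02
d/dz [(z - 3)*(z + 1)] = 2*z - 2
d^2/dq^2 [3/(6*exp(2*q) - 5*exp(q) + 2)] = 3*((5 - 24*exp(q))*(6*exp(2*q) - 5*exp(q) + 2) + 2*(12*exp(q) - 5)^2*exp(q))*exp(q)/(6*exp(2*q) - 5*exp(q) + 2)^3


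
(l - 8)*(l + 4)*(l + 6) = l^3 + 2*l^2 - 56*l - 192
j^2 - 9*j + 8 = (j - 8)*(j - 1)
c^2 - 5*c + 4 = (c - 4)*(c - 1)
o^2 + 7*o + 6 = (o + 1)*(o + 6)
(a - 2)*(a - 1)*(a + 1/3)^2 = a^4 - 7*a^3/3 + a^2/9 + a + 2/9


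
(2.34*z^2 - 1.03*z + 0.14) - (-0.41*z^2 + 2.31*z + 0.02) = 2.75*z^2 - 3.34*z + 0.12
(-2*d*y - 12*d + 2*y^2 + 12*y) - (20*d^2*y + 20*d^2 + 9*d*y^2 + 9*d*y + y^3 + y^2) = -20*d^2*y - 20*d^2 - 9*d*y^2 - 11*d*y - 12*d - y^3 + y^2 + 12*y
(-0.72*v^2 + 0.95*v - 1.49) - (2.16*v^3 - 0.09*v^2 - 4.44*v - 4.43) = -2.16*v^3 - 0.63*v^2 + 5.39*v + 2.94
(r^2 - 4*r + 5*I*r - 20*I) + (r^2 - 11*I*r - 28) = 2*r^2 - 4*r - 6*I*r - 28 - 20*I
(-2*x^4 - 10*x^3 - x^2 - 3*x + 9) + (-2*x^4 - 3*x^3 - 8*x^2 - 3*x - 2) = -4*x^4 - 13*x^3 - 9*x^2 - 6*x + 7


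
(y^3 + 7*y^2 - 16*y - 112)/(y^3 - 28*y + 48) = (y^2 + 11*y + 28)/(y^2 + 4*y - 12)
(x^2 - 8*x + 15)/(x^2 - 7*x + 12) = (x - 5)/(x - 4)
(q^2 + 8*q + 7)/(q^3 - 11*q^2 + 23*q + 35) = (q + 7)/(q^2 - 12*q + 35)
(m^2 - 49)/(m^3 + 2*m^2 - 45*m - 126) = (m + 7)/(m^2 + 9*m + 18)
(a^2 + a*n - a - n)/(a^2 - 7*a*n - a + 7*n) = (a + n)/(a - 7*n)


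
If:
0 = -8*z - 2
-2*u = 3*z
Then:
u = 3/8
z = -1/4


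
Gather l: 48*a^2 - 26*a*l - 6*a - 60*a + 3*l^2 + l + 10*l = 48*a^2 - 66*a + 3*l^2 + l*(11 - 26*a)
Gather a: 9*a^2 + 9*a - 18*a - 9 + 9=9*a^2 - 9*a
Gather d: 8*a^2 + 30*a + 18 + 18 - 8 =8*a^2 + 30*a + 28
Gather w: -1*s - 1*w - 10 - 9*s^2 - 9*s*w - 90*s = -9*s^2 - 91*s + w*(-9*s - 1) - 10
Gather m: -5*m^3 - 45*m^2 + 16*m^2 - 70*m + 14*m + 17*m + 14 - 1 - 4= -5*m^3 - 29*m^2 - 39*m + 9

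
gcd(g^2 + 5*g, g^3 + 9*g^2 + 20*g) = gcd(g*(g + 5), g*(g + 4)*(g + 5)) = g^2 + 5*g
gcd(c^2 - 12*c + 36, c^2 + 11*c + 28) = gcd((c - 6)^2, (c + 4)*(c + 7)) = 1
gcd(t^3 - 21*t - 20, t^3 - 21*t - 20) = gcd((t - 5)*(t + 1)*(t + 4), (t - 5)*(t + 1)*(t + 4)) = t^3 - 21*t - 20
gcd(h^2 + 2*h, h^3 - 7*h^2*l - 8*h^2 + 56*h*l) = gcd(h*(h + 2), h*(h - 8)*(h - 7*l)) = h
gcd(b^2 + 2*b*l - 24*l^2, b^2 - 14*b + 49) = 1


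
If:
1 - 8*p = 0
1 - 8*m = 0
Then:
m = 1/8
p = 1/8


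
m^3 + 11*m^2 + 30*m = m*(m + 5)*(m + 6)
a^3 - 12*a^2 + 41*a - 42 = (a - 7)*(a - 3)*(a - 2)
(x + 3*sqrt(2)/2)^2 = x^2 + 3*sqrt(2)*x + 9/2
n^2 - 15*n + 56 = (n - 8)*(n - 7)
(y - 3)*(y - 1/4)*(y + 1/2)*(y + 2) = y^4 - 3*y^3/4 - 51*y^2/8 - 11*y/8 + 3/4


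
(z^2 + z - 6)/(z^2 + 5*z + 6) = (z - 2)/(z + 2)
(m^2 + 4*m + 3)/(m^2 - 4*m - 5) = (m + 3)/(m - 5)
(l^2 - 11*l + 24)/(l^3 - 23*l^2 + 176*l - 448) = (l - 3)/(l^2 - 15*l + 56)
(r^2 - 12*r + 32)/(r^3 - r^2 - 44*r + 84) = (r^2 - 12*r + 32)/(r^3 - r^2 - 44*r + 84)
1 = 1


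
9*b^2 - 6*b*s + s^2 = (-3*b + s)^2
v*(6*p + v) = 6*p*v + v^2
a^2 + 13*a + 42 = (a + 6)*(a + 7)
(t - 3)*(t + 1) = t^2 - 2*t - 3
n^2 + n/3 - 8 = (n - 8/3)*(n + 3)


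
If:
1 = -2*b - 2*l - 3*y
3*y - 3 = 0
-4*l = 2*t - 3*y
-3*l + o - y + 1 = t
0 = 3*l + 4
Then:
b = -2/3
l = -4/3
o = 1/6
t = 25/6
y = 1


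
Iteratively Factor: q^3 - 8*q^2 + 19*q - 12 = (q - 1)*(q^2 - 7*q + 12) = (q - 3)*(q - 1)*(q - 4)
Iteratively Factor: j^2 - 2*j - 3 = (j + 1)*(j - 3)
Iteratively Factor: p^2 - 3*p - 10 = (p - 5)*(p + 2)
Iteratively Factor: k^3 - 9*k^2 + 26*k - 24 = (k - 4)*(k^2 - 5*k + 6) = (k - 4)*(k - 2)*(k - 3)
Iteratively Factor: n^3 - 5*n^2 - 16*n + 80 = (n + 4)*(n^2 - 9*n + 20) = (n - 4)*(n + 4)*(n - 5)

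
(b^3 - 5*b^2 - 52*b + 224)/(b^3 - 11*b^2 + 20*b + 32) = (b + 7)/(b + 1)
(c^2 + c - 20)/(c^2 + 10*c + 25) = (c - 4)/(c + 5)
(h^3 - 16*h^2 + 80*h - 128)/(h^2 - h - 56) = (h^2 - 8*h + 16)/(h + 7)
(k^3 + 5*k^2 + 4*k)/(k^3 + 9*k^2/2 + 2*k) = 2*(k + 1)/(2*k + 1)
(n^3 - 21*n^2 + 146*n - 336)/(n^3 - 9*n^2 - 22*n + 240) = (n - 7)/(n + 5)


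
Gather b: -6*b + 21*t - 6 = -6*b + 21*t - 6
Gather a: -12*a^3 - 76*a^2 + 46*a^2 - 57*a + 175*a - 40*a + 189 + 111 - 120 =-12*a^3 - 30*a^2 + 78*a + 180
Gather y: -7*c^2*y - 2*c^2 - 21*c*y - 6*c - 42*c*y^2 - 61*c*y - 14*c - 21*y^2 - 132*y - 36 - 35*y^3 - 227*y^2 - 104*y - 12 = -2*c^2 - 20*c - 35*y^3 + y^2*(-42*c - 248) + y*(-7*c^2 - 82*c - 236) - 48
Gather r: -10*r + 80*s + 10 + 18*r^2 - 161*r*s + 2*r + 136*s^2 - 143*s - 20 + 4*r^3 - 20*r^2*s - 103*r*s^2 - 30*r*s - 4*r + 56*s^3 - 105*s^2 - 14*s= 4*r^3 + r^2*(18 - 20*s) + r*(-103*s^2 - 191*s - 12) + 56*s^3 + 31*s^2 - 77*s - 10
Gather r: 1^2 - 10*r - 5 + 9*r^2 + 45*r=9*r^2 + 35*r - 4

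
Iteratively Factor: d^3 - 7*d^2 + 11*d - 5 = (d - 1)*(d^2 - 6*d + 5) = (d - 1)^2*(d - 5)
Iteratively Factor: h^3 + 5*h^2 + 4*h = (h + 4)*(h^2 + h) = h*(h + 4)*(h + 1)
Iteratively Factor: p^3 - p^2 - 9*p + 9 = (p - 3)*(p^2 + 2*p - 3) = (p - 3)*(p - 1)*(p + 3)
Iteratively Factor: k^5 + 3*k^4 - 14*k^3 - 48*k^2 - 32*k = (k + 4)*(k^4 - k^3 - 10*k^2 - 8*k) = (k + 2)*(k + 4)*(k^3 - 3*k^2 - 4*k) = k*(k + 2)*(k + 4)*(k^2 - 3*k - 4) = k*(k - 4)*(k + 2)*(k + 4)*(k + 1)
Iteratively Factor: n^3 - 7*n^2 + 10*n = (n - 5)*(n^2 - 2*n) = (n - 5)*(n - 2)*(n)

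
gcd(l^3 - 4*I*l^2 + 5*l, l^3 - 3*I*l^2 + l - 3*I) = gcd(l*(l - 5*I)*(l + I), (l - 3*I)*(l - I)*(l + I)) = l + I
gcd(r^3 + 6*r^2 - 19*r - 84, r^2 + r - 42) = r + 7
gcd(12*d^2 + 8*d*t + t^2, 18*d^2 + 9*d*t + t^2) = 6*d + t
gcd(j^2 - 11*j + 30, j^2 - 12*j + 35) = j - 5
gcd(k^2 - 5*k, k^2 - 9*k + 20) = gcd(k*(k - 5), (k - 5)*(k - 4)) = k - 5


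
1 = 1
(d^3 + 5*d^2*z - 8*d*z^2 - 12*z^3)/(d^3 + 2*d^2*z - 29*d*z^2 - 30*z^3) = (-d + 2*z)/(-d + 5*z)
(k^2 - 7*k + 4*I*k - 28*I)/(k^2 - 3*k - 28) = (k + 4*I)/(k + 4)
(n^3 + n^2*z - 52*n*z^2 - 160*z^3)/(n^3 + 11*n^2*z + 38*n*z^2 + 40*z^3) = (n - 8*z)/(n + 2*z)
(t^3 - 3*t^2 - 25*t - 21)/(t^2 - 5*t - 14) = (t^2 + 4*t + 3)/(t + 2)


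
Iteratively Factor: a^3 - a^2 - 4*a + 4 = (a + 2)*(a^2 - 3*a + 2) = (a - 1)*(a + 2)*(a - 2)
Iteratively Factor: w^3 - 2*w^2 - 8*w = (w + 2)*(w^2 - 4*w) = (w - 4)*(w + 2)*(w)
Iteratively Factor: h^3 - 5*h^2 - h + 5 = (h - 5)*(h^2 - 1) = (h - 5)*(h + 1)*(h - 1)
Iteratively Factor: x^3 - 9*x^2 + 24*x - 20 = (x - 5)*(x^2 - 4*x + 4) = (x - 5)*(x - 2)*(x - 2)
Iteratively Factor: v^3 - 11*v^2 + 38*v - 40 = (v - 2)*(v^2 - 9*v + 20) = (v - 4)*(v - 2)*(v - 5)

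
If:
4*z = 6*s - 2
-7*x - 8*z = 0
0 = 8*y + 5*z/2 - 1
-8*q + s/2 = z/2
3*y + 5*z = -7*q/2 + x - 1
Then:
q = 737/27592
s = 501/3449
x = 1112/3449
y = 11763/55184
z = -973/3449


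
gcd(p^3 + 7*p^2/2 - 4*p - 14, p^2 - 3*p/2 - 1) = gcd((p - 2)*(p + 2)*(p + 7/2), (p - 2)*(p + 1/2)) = p - 2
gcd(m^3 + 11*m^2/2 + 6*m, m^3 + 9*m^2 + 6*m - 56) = m + 4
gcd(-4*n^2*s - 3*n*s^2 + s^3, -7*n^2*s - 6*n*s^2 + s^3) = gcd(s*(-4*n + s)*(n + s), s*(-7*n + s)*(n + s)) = n*s + s^2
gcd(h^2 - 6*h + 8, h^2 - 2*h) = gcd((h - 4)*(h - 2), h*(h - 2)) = h - 2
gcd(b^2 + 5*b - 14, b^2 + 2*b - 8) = b - 2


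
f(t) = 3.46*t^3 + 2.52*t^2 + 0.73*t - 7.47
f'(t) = 10.38*t^2 + 5.04*t + 0.73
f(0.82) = -3.27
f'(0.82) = 11.84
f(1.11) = 1.18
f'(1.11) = 19.11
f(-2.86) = -69.89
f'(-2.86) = 71.22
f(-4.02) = -194.46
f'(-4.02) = 148.21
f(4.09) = 274.40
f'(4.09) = 194.98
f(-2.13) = -31.03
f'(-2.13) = 37.09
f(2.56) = 68.96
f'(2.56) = 81.66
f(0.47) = -6.21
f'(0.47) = 5.39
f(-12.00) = -5632.23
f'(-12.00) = 1434.97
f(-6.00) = -668.49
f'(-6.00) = 344.17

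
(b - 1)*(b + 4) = b^2 + 3*b - 4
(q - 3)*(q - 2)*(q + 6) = q^3 + q^2 - 24*q + 36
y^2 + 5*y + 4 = (y + 1)*(y + 4)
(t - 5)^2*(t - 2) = t^3 - 12*t^2 + 45*t - 50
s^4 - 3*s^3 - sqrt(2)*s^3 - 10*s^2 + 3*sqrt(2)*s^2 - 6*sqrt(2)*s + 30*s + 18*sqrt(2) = (s - 3)*(s - 3*sqrt(2))*(s + sqrt(2))^2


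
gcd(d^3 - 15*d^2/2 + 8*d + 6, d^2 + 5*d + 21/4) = 1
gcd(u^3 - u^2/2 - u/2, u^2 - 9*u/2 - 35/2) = 1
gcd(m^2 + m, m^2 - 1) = m + 1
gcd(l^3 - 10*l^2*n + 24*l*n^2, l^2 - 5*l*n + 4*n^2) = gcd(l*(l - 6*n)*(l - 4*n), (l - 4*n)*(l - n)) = l - 4*n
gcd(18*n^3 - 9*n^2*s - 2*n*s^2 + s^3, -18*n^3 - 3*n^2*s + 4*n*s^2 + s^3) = -6*n^2 + n*s + s^2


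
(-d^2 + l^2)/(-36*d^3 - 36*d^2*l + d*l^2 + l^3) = (d - l)/(36*d^2 - l^2)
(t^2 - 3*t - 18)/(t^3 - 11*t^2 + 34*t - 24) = (t + 3)/(t^2 - 5*t + 4)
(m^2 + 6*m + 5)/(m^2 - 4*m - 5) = (m + 5)/(m - 5)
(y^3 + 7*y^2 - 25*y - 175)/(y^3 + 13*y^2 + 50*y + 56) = (y^2 - 25)/(y^2 + 6*y + 8)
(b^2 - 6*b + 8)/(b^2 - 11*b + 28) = (b - 2)/(b - 7)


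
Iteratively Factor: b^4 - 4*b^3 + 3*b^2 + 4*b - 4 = (b - 2)*(b^3 - 2*b^2 - b + 2) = (b - 2)*(b + 1)*(b^2 - 3*b + 2) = (b - 2)^2*(b + 1)*(b - 1)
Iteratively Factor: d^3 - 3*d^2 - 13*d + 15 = (d - 1)*(d^2 - 2*d - 15) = (d - 5)*(d - 1)*(d + 3)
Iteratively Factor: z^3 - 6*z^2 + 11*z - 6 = (z - 2)*(z^2 - 4*z + 3) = (z - 2)*(z - 1)*(z - 3)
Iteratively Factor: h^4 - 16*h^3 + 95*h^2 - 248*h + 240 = (h - 4)*(h^3 - 12*h^2 + 47*h - 60) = (h - 5)*(h - 4)*(h^2 - 7*h + 12) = (h - 5)*(h - 4)^2*(h - 3)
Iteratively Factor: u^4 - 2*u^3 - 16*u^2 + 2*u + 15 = (u + 3)*(u^3 - 5*u^2 - u + 5) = (u - 5)*(u + 3)*(u^2 - 1) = (u - 5)*(u - 1)*(u + 3)*(u + 1)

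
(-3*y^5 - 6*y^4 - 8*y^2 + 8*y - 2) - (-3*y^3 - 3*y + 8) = -3*y^5 - 6*y^4 + 3*y^3 - 8*y^2 + 11*y - 10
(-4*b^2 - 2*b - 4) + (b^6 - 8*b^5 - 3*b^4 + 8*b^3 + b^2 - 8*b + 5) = b^6 - 8*b^5 - 3*b^4 + 8*b^3 - 3*b^2 - 10*b + 1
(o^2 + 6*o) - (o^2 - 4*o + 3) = 10*o - 3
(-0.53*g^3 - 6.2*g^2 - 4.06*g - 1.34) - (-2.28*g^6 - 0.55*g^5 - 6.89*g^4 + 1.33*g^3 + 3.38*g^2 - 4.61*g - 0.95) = 2.28*g^6 + 0.55*g^5 + 6.89*g^4 - 1.86*g^3 - 9.58*g^2 + 0.550000000000001*g - 0.39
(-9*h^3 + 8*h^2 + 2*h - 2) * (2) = -18*h^3 + 16*h^2 + 4*h - 4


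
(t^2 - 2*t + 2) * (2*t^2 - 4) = 2*t^4 - 4*t^3 + 8*t - 8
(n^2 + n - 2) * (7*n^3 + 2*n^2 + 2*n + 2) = 7*n^5 + 9*n^4 - 10*n^3 - 2*n - 4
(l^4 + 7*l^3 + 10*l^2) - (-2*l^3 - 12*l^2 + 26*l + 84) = l^4 + 9*l^3 + 22*l^2 - 26*l - 84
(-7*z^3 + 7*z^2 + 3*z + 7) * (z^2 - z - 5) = -7*z^5 + 14*z^4 + 31*z^3 - 31*z^2 - 22*z - 35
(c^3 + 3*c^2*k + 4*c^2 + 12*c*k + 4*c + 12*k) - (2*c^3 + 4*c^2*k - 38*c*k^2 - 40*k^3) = -c^3 - c^2*k + 4*c^2 + 38*c*k^2 + 12*c*k + 4*c + 40*k^3 + 12*k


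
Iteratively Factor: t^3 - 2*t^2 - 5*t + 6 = (t - 3)*(t^2 + t - 2) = (t - 3)*(t - 1)*(t + 2)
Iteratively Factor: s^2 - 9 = (s + 3)*(s - 3)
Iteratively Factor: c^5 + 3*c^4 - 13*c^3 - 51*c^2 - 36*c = (c + 3)*(c^4 - 13*c^2 - 12*c) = (c - 4)*(c + 3)*(c^3 + 4*c^2 + 3*c) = c*(c - 4)*(c + 3)*(c^2 + 4*c + 3) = c*(c - 4)*(c + 1)*(c + 3)*(c + 3)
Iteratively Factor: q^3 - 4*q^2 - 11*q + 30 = (q - 2)*(q^2 - 2*q - 15) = (q - 5)*(q - 2)*(q + 3)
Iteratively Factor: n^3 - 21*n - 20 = (n + 4)*(n^2 - 4*n - 5) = (n + 1)*(n + 4)*(n - 5)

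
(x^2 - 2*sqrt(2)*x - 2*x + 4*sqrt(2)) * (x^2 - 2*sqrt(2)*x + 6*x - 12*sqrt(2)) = x^4 - 4*sqrt(2)*x^3 + 4*x^3 - 16*sqrt(2)*x^2 - 4*x^2 + 32*x + 48*sqrt(2)*x - 96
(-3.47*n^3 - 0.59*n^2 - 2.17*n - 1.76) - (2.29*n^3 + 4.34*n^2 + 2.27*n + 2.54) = -5.76*n^3 - 4.93*n^2 - 4.44*n - 4.3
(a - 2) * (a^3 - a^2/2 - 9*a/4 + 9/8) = a^4 - 5*a^3/2 - 5*a^2/4 + 45*a/8 - 9/4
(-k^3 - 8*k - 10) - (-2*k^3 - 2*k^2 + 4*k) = k^3 + 2*k^2 - 12*k - 10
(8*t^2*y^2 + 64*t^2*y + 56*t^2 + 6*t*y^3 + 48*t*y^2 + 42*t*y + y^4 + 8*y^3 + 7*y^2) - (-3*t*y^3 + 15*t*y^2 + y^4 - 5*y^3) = 8*t^2*y^2 + 64*t^2*y + 56*t^2 + 9*t*y^3 + 33*t*y^2 + 42*t*y + 13*y^3 + 7*y^2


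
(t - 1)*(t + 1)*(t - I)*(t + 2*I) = t^4 + I*t^3 + t^2 - I*t - 2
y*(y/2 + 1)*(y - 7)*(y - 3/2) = y^4/2 - 13*y^3/4 - 13*y^2/4 + 21*y/2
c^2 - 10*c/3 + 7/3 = (c - 7/3)*(c - 1)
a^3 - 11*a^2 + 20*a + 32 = (a - 8)*(a - 4)*(a + 1)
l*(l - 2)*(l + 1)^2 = l^4 - 3*l^2 - 2*l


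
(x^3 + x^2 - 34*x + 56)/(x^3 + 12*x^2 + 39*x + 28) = (x^2 - 6*x + 8)/(x^2 + 5*x + 4)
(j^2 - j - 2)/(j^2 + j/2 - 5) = 2*(j + 1)/(2*j + 5)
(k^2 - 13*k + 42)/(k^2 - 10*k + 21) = (k - 6)/(k - 3)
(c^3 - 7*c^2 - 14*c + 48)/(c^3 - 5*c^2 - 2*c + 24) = (c^3 - 7*c^2 - 14*c + 48)/(c^3 - 5*c^2 - 2*c + 24)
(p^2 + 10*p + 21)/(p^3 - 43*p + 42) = (p + 3)/(p^2 - 7*p + 6)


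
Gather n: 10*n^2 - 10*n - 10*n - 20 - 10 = 10*n^2 - 20*n - 30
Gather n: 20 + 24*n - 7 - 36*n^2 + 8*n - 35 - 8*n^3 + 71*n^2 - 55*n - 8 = -8*n^3 + 35*n^2 - 23*n - 30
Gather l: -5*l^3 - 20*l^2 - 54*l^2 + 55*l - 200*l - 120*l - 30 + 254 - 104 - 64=-5*l^3 - 74*l^2 - 265*l + 56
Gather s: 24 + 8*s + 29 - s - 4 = 7*s + 49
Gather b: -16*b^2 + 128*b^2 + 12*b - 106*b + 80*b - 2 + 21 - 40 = 112*b^2 - 14*b - 21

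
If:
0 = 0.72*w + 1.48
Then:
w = -2.06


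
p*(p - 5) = p^2 - 5*p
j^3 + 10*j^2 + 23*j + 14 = (j + 1)*(j + 2)*(j + 7)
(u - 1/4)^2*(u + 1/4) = u^3 - u^2/4 - u/16 + 1/64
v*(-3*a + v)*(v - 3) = -3*a*v^2 + 9*a*v + v^3 - 3*v^2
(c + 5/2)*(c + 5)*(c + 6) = c^3 + 27*c^2/2 + 115*c/2 + 75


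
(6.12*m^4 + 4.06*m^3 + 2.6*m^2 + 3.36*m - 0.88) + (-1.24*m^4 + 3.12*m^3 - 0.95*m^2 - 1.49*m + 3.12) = 4.88*m^4 + 7.18*m^3 + 1.65*m^2 + 1.87*m + 2.24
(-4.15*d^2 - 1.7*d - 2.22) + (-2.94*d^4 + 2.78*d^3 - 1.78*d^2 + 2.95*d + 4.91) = -2.94*d^4 + 2.78*d^3 - 5.93*d^2 + 1.25*d + 2.69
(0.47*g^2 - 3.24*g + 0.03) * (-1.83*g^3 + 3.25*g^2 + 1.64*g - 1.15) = -0.8601*g^5 + 7.4567*g^4 - 9.8141*g^3 - 5.7566*g^2 + 3.7752*g - 0.0345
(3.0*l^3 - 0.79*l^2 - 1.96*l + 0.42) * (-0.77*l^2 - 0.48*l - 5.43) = -2.31*l^5 - 0.8317*l^4 - 14.4016*l^3 + 4.9071*l^2 + 10.4412*l - 2.2806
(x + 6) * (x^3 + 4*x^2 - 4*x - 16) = x^4 + 10*x^3 + 20*x^2 - 40*x - 96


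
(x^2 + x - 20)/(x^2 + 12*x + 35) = (x - 4)/(x + 7)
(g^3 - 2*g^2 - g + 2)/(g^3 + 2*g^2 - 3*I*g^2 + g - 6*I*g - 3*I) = (g^2 - 3*g + 2)/(g^2 + g*(1 - 3*I) - 3*I)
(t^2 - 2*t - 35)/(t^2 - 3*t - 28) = (t + 5)/(t + 4)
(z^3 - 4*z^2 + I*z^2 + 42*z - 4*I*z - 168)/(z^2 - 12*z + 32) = (z^2 + I*z + 42)/(z - 8)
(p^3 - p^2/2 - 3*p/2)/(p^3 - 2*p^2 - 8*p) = (-2*p^2 + p + 3)/(2*(-p^2 + 2*p + 8))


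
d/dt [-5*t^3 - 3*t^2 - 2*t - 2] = -15*t^2 - 6*t - 2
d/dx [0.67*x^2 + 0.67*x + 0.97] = 1.34*x + 0.67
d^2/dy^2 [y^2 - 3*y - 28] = 2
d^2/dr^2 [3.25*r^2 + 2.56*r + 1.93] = 6.50000000000000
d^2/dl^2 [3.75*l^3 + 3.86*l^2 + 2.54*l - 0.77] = 22.5*l + 7.72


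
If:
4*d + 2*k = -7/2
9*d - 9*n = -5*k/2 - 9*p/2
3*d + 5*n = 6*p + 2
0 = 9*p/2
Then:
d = 319/376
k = -162/47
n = -41/376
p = 0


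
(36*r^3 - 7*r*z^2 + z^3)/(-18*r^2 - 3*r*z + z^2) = (-6*r^2 - r*z + z^2)/(3*r + z)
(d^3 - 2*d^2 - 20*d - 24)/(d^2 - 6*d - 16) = (d^2 - 4*d - 12)/(d - 8)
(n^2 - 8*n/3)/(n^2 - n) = (n - 8/3)/(n - 1)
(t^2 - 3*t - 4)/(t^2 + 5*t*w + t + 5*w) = (t - 4)/(t + 5*w)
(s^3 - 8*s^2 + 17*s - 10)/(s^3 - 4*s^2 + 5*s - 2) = (s - 5)/(s - 1)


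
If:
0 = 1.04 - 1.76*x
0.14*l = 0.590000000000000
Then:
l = 4.21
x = 0.59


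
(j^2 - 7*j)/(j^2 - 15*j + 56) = j/(j - 8)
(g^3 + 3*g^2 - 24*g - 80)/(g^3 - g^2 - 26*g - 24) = (g^2 - g - 20)/(g^2 - 5*g - 6)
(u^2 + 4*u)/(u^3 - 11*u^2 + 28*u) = (u + 4)/(u^2 - 11*u + 28)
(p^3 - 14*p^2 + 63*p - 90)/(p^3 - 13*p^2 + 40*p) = (p^2 - 9*p + 18)/(p*(p - 8))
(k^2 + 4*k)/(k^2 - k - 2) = k*(k + 4)/(k^2 - k - 2)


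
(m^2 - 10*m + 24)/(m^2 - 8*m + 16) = (m - 6)/(m - 4)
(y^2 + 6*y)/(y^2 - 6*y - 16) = y*(y + 6)/(y^2 - 6*y - 16)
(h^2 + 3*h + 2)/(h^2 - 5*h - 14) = (h + 1)/(h - 7)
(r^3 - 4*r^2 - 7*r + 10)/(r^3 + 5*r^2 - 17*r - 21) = (r^3 - 4*r^2 - 7*r + 10)/(r^3 + 5*r^2 - 17*r - 21)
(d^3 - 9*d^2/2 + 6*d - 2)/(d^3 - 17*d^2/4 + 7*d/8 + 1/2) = 4*(d^2 - 4*d + 4)/(4*d^2 - 15*d - 4)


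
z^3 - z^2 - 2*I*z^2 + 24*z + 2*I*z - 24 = (z - 1)*(z - 6*I)*(z + 4*I)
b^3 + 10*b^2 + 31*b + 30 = (b + 2)*(b + 3)*(b + 5)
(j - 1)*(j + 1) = j^2 - 1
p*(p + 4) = p^2 + 4*p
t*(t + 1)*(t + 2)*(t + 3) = t^4 + 6*t^3 + 11*t^2 + 6*t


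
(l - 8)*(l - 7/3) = l^2 - 31*l/3 + 56/3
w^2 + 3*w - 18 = (w - 3)*(w + 6)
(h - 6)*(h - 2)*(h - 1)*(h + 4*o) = h^4 + 4*h^3*o - 9*h^3 - 36*h^2*o + 20*h^2 + 80*h*o - 12*h - 48*o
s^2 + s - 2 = (s - 1)*(s + 2)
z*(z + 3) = z^2 + 3*z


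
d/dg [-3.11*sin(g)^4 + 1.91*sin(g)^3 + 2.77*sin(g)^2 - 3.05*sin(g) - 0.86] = (-12.44*sin(g)^3 + 5.73*sin(g)^2 + 5.54*sin(g) - 3.05)*cos(g)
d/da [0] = 0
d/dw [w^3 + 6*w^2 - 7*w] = 3*w^2 + 12*w - 7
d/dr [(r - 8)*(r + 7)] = 2*r - 1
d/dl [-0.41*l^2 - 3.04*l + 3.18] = -0.82*l - 3.04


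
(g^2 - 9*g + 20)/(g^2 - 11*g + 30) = (g - 4)/(g - 6)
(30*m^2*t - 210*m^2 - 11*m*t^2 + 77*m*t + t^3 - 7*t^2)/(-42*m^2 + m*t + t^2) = (-5*m*t + 35*m + t^2 - 7*t)/(7*m + t)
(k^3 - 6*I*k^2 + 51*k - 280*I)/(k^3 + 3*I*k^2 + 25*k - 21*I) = (k^2 - 13*I*k - 40)/(k^2 - 4*I*k - 3)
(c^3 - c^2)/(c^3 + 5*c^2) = (c - 1)/(c + 5)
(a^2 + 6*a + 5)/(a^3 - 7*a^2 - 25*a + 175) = (a + 1)/(a^2 - 12*a + 35)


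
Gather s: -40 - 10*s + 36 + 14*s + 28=4*s + 24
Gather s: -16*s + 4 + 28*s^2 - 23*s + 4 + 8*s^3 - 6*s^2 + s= 8*s^3 + 22*s^2 - 38*s + 8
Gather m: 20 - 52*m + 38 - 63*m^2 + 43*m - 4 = -63*m^2 - 9*m + 54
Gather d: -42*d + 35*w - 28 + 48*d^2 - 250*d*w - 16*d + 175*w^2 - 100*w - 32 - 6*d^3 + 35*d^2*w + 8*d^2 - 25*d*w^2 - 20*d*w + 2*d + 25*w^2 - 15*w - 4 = -6*d^3 + d^2*(35*w + 56) + d*(-25*w^2 - 270*w - 56) + 200*w^2 - 80*w - 64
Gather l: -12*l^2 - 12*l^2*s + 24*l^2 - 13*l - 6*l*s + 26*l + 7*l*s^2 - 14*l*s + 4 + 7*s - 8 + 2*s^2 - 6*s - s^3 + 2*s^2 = l^2*(12 - 12*s) + l*(7*s^2 - 20*s + 13) - s^3 + 4*s^2 + s - 4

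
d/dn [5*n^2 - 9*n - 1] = 10*n - 9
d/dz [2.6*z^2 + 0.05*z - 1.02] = 5.2*z + 0.05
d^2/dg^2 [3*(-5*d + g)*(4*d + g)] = 6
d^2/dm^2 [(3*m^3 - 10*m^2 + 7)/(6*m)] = 1 + 7/(3*m^3)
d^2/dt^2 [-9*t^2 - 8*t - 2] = -18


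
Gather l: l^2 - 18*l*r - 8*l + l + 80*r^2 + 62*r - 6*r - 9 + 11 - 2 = l^2 + l*(-18*r - 7) + 80*r^2 + 56*r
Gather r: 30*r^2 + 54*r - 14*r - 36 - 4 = 30*r^2 + 40*r - 40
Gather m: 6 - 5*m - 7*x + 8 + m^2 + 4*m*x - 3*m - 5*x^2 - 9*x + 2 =m^2 + m*(4*x - 8) - 5*x^2 - 16*x + 16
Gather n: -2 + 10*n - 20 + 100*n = 110*n - 22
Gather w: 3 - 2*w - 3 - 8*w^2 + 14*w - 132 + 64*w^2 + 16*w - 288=56*w^2 + 28*w - 420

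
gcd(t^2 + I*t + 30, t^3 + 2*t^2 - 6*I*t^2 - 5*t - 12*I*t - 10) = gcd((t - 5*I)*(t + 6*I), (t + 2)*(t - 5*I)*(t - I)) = t - 5*I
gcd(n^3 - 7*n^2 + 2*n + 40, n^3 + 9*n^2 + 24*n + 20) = n + 2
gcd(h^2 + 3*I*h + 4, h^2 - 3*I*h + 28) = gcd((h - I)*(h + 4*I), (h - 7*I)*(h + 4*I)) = h + 4*I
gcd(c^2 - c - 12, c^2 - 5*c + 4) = c - 4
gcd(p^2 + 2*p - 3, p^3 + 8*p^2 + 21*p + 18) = p + 3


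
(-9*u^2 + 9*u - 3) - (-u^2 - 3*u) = -8*u^2 + 12*u - 3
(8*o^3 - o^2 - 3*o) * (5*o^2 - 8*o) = 40*o^5 - 69*o^4 - 7*o^3 + 24*o^2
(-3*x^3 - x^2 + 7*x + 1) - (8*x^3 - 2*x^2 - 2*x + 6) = -11*x^3 + x^2 + 9*x - 5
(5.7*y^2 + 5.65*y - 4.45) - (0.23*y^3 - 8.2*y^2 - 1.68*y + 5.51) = -0.23*y^3 + 13.9*y^2 + 7.33*y - 9.96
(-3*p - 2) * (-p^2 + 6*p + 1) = 3*p^3 - 16*p^2 - 15*p - 2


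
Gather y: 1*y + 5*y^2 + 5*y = 5*y^2 + 6*y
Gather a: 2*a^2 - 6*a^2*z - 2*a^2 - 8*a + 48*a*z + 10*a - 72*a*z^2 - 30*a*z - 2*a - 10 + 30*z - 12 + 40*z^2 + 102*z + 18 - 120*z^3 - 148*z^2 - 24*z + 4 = -6*a^2*z + a*(-72*z^2 + 18*z) - 120*z^3 - 108*z^2 + 108*z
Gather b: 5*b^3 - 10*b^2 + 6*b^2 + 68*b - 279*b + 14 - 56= 5*b^3 - 4*b^2 - 211*b - 42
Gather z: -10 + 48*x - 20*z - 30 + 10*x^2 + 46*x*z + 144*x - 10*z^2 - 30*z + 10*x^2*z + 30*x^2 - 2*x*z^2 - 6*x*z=40*x^2 + 192*x + z^2*(-2*x - 10) + z*(10*x^2 + 40*x - 50) - 40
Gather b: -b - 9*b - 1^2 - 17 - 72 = -10*b - 90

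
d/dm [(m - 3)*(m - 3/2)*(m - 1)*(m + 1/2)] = m*(8*m^2 - 30*m + 25)/2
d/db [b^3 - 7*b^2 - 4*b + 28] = 3*b^2 - 14*b - 4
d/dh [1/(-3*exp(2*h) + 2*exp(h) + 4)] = (6*exp(h) - 2)*exp(h)/(-3*exp(2*h) + 2*exp(h) + 4)^2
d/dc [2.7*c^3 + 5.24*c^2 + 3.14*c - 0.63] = 8.1*c^2 + 10.48*c + 3.14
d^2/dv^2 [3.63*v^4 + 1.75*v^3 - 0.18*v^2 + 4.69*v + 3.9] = 43.56*v^2 + 10.5*v - 0.36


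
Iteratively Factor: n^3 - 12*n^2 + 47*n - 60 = (n - 4)*(n^2 - 8*n + 15) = (n - 4)*(n - 3)*(n - 5)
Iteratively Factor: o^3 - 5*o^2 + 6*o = (o)*(o^2 - 5*o + 6) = o*(o - 3)*(o - 2)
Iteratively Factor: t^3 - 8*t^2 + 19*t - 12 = (t - 4)*(t^2 - 4*t + 3) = (t - 4)*(t - 1)*(t - 3)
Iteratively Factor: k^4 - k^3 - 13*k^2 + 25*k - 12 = (k + 4)*(k^3 - 5*k^2 + 7*k - 3) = (k - 3)*(k + 4)*(k^2 - 2*k + 1) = (k - 3)*(k - 1)*(k + 4)*(k - 1)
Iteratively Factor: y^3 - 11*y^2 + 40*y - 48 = (y - 4)*(y^2 - 7*y + 12) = (y - 4)*(y - 3)*(y - 4)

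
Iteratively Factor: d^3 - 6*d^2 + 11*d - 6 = (d - 3)*(d^2 - 3*d + 2) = (d - 3)*(d - 1)*(d - 2)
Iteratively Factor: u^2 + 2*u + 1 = (u + 1)*(u + 1)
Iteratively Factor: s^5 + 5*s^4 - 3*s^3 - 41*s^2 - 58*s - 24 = (s - 3)*(s^4 + 8*s^3 + 21*s^2 + 22*s + 8) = (s - 3)*(s + 1)*(s^3 + 7*s^2 + 14*s + 8) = (s - 3)*(s + 1)^2*(s^2 + 6*s + 8) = (s - 3)*(s + 1)^2*(s + 4)*(s + 2)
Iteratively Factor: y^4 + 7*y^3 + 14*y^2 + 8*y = (y + 1)*(y^3 + 6*y^2 + 8*y) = (y + 1)*(y + 2)*(y^2 + 4*y) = y*(y + 1)*(y + 2)*(y + 4)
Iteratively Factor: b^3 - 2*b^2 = (b)*(b^2 - 2*b) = b*(b - 2)*(b)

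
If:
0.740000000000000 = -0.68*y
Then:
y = -1.09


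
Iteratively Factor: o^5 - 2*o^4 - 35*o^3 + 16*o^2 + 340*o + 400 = (o - 5)*(o^4 + 3*o^3 - 20*o^2 - 84*o - 80) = (o - 5)*(o + 2)*(o^3 + o^2 - 22*o - 40) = (o - 5)*(o + 2)*(o + 4)*(o^2 - 3*o - 10) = (o - 5)*(o + 2)^2*(o + 4)*(o - 5)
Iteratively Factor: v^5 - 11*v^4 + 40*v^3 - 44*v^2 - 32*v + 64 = (v - 2)*(v^4 - 9*v^3 + 22*v^2 - 32) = (v - 2)*(v + 1)*(v^3 - 10*v^2 + 32*v - 32) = (v - 4)*(v - 2)*(v + 1)*(v^2 - 6*v + 8) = (v - 4)^2*(v - 2)*(v + 1)*(v - 2)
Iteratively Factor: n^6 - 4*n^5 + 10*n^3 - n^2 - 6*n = (n - 3)*(n^5 - n^4 - 3*n^3 + n^2 + 2*n) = (n - 3)*(n + 1)*(n^4 - 2*n^3 - n^2 + 2*n) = (n - 3)*(n - 2)*(n + 1)*(n^3 - n) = (n - 3)*(n - 2)*(n + 1)^2*(n^2 - n) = n*(n - 3)*(n - 2)*(n + 1)^2*(n - 1)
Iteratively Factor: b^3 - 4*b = (b - 2)*(b^2 + 2*b) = (b - 2)*(b + 2)*(b)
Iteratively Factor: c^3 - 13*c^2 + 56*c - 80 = (c - 5)*(c^2 - 8*c + 16) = (c - 5)*(c - 4)*(c - 4)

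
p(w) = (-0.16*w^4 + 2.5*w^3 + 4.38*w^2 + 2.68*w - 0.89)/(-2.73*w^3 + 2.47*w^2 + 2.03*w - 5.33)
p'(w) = (8.19*w^2 - 4.94*w - 2.03)*(-0.16*w^4 + 2.5*w^3 + 4.38*w^2 + 2.68*w - 0.89)/(-2.73*w^3 + 2.47*w^2 + 2.03*w - 5.33)^2 + (-0.64*w^3 + 7.5*w^2 + 8.76*w + 2.68)/(-2.73*w^3 + 2.47*w^2 + 2.03*w - 5.33) = (0.4368*w^6 - 0.790400000000002*w^5 + 17.158*w^4 + 28.194*w^3 - 44.9923*w^2 - 42.2942*w - 12.4777)/(7.4529*w^6 - 13.4862*w^5 - 4.9829*w^4 + 39.13*w^3 - 22.2093*w^2 - 21.6398*w + 28.4089)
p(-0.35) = 0.25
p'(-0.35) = -0.13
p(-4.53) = -0.77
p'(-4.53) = 0.11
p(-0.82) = 0.42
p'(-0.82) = -1.05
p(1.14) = -2.93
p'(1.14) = -3.30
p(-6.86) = -1.00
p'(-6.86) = 0.09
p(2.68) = -2.24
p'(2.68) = 0.86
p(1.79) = -3.25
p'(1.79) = 1.18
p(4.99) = -1.22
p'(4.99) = 0.23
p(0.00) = 0.17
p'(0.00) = -0.44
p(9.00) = -0.65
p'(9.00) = 0.10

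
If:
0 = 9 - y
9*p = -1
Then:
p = -1/9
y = 9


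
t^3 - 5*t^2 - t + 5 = (t - 5)*(t - 1)*(t + 1)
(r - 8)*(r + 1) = r^2 - 7*r - 8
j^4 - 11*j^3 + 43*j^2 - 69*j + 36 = (j - 4)*(j - 3)^2*(j - 1)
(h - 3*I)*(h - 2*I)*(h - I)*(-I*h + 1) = -I*h^4 - 5*h^3 + 5*I*h^2 - 5*h + 6*I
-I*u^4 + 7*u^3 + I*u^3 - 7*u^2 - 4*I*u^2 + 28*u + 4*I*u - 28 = (u - 2*I)*(u + 2*I)*(u + 7*I)*(-I*u + I)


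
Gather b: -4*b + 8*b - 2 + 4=4*b + 2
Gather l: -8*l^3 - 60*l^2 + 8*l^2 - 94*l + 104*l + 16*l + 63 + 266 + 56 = -8*l^3 - 52*l^2 + 26*l + 385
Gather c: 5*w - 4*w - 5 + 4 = w - 1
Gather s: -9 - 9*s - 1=-9*s - 10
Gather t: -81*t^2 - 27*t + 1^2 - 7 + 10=-81*t^2 - 27*t + 4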